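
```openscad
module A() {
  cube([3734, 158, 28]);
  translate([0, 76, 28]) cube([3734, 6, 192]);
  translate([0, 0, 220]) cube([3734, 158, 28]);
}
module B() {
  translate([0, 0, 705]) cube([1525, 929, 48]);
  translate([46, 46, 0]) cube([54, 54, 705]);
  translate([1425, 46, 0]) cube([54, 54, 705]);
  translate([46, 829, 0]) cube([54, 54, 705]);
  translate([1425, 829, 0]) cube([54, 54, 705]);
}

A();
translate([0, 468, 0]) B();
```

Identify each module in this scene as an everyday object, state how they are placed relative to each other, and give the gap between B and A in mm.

A is an I-beam. B is a table. The table is on the floor beside the I-beam on its +y side. The gap between the table and the I-beam is 310 mm.

The table's nearest face is 310 mm from the I-beam's +y face.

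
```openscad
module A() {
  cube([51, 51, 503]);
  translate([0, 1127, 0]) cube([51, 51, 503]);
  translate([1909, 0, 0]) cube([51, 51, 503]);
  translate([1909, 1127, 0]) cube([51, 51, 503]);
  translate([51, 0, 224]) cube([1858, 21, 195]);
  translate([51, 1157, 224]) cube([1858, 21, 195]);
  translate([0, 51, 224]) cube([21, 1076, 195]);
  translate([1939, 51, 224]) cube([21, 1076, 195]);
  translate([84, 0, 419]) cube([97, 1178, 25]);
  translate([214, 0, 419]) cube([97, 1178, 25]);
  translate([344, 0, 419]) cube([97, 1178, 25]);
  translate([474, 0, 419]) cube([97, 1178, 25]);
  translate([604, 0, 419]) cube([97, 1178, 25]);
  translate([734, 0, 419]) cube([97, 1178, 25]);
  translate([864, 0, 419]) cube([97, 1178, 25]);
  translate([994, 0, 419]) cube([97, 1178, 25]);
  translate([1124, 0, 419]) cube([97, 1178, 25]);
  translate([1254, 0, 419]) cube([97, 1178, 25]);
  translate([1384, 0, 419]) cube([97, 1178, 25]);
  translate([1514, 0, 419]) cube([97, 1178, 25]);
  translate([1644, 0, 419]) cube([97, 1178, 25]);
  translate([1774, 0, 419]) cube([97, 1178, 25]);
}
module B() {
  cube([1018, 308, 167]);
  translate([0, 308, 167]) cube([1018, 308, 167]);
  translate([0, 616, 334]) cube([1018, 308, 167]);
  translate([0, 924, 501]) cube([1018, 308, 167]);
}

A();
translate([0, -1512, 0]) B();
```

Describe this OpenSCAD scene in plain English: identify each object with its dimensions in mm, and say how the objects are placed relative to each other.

A is a bed frame 1960 mm long (x) by 1178 mm wide (y). Four 51×51 mm corner posts, 503 mm tall, at the corners of the footprint. Four rails of 21 mm thickness and 195 mm height run between adjacent posts with their undersides at z = 224 mm, their outer faces flush with the outside of the frame (the two x-running rails run between the posts' inner faces; the two y-running rails run between the posts' inner faces). 14 slats, each 97 mm wide (x) and 25 mm thick, lie across the top of the two x-running rails, running the full 1178 mm width of the frame in y; the slats are evenly spaced along x between the inner faces of the end posts with equal gaps (rounded down to the nearest mm) at the −x end and between each pair — any rounding remainder accumulates at the +x end.

B is a run of 4 identical solid stair steps. Each tread is 1018×308 mm and each step block is 167 mm high. Step 1 rests on the floor; step k is offset from step 1 by (k−1)×308 mm in y and (k−1)×167 mm in z.

The staircase is on the floor beside the bed frame on its −y side.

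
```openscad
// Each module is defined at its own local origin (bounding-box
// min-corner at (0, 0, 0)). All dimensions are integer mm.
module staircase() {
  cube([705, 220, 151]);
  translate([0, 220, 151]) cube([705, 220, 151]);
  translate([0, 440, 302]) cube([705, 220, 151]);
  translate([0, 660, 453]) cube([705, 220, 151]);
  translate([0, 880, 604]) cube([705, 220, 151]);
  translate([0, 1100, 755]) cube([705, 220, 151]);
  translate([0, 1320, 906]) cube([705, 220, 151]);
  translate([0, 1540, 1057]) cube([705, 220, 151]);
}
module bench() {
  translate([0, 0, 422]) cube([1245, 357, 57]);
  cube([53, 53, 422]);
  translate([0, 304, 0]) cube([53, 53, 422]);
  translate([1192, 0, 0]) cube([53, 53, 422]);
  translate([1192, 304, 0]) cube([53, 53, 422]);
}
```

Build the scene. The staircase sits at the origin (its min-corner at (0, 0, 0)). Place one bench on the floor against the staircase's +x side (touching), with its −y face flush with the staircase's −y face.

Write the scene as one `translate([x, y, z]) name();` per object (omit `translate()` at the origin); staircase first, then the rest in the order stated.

staircase();
translate([705, 0, 0]) bench();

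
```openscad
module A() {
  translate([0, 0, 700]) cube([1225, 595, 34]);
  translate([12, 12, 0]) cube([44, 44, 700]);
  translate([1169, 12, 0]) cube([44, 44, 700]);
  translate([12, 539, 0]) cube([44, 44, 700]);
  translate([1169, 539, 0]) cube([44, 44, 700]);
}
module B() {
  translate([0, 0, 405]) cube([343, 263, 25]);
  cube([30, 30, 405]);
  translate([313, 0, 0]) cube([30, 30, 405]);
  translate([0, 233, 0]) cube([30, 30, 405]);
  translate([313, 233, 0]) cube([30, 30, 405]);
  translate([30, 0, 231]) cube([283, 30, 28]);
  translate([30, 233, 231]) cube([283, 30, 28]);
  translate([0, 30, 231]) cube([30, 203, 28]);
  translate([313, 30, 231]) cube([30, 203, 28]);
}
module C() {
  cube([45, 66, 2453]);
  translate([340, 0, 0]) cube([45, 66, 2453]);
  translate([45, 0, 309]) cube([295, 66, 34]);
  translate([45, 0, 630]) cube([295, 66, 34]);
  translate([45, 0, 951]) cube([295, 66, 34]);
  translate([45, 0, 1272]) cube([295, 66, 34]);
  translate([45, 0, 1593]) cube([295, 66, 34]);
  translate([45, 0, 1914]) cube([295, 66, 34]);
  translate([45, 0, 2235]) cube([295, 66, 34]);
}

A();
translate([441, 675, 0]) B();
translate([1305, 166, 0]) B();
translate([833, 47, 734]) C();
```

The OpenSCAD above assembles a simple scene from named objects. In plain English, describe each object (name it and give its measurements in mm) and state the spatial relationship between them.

A is a table with a 1225×595 mm rectangular top, 34 mm thick, top surface at z = 734 mm, supported by four 44×44 mm square legs, each inset 12 mm from the nearest pair of top edges, running from the floor.

B is a four-legged stool. The seat is a 343×263×25 mm slab whose top surface is at z = 430 mm; four square legs, each 30×30 mm in cross-section, run from the floor (z = 0) to the underside of the seat, each flush with a corner of the seat. Four stretchers, 30 mm wide and 28 mm tall, connect adjacent legs with their undersides at z = 231 mm, each running between the inner faces of the legs it joins and aligned with the legs' outer faces on the other axis.

C is a wooden ladder with two side rails of 45×66 mm section and 2453 mm height, set 385 mm apart overall. Between them run 7 rectangular rungs (66 mm deep, 34 mm thick), front faces flush with the rails' −y face. The bottom of the first rung is 309 mm above the floor and each subsequent rung is 321 mm higher than the one below.

Two stools sit around the table at the +y, +x sides. The ladder is on top of the table.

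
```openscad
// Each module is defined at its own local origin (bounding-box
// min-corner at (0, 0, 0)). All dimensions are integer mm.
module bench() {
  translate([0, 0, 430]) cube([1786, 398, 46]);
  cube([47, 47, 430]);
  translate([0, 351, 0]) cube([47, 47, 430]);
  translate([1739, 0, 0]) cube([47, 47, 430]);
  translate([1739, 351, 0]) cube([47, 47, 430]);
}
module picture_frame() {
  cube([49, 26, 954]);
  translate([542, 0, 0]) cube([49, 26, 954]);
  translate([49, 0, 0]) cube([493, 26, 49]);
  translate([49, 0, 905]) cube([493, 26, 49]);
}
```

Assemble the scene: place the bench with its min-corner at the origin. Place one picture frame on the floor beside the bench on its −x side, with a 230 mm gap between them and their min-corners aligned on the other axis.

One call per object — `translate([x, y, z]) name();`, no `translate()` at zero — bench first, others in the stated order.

bench();
translate([-821, 0, 0]) picture_frame();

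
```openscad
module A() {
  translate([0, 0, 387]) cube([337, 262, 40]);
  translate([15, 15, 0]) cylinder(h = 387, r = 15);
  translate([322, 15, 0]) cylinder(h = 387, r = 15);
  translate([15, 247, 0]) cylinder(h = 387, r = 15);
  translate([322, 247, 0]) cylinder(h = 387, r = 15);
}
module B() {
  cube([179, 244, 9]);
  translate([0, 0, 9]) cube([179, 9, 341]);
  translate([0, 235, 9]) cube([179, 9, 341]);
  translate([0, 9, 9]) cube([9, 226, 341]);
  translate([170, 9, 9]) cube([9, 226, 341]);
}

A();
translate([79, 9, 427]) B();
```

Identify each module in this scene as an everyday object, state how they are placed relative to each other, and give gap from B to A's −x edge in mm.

The open box's min-x is at 79; the stool's min-x is 0; gap = 79 mm.

A is a stool. B is an open box. The open box is on top of the stool, centred. The gap from the open box to the stool's −x edge is 79 mm.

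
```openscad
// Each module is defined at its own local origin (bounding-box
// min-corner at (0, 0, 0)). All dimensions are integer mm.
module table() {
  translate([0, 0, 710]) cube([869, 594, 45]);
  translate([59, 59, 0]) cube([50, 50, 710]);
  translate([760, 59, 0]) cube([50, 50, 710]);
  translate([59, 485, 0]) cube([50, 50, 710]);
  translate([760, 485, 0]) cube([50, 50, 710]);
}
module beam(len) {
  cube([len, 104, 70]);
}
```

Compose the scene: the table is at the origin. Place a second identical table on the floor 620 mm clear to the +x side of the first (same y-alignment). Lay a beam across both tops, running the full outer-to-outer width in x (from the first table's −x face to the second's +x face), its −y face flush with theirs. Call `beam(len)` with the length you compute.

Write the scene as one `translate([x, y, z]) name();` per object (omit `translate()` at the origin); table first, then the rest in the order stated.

table();
translate([1489, 0, 0]) table();
translate([0, 0, 755]) beam(2358);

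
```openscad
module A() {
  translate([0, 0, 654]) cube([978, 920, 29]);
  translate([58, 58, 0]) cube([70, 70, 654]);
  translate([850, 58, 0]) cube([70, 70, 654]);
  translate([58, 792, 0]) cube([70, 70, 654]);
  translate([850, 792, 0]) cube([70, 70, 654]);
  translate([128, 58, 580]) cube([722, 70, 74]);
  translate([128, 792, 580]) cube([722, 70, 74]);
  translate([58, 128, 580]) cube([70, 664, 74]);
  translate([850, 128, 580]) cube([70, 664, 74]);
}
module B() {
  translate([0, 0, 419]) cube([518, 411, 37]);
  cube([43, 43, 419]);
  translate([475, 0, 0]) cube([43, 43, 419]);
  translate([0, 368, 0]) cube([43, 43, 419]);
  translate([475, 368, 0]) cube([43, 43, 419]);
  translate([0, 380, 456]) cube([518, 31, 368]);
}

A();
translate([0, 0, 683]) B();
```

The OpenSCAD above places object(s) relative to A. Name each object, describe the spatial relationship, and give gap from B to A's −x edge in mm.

The chair's min-x is at 0; the table's min-x is 0; gap = 0 mm.

A is a table. B is a chair. The chair is on top of the table. The gap from the chair to the table's −x edge is 0 mm.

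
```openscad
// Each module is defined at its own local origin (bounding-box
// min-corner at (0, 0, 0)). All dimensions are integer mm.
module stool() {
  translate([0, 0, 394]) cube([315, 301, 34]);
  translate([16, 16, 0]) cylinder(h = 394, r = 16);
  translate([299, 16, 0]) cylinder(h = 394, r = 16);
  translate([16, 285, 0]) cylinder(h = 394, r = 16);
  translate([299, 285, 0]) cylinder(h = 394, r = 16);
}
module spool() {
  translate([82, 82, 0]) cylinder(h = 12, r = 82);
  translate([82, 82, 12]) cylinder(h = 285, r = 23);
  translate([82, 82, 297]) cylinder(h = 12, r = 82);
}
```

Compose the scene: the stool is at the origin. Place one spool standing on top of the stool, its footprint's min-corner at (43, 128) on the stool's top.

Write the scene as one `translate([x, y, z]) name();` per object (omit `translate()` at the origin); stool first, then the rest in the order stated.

stool();
translate([43, 128, 428]) spool();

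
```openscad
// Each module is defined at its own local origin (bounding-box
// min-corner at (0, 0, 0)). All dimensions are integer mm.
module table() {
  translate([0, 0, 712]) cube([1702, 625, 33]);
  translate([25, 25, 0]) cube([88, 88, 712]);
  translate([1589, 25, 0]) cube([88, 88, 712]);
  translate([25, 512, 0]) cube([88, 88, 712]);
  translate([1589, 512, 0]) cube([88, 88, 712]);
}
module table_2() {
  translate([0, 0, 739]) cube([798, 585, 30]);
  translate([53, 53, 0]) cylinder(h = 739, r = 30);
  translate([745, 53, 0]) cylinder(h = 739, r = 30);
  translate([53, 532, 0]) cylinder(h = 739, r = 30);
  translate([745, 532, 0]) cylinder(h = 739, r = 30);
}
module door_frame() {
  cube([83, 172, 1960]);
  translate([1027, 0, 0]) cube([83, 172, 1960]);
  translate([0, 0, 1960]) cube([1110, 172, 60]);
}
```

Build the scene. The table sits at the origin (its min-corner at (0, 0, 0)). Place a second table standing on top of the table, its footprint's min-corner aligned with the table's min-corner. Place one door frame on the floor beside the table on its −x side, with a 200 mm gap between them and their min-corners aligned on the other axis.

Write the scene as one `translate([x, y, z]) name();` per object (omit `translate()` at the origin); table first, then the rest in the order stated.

table();
translate([0, 0, 745]) table_2();
translate([-1310, 0, 0]) door_frame();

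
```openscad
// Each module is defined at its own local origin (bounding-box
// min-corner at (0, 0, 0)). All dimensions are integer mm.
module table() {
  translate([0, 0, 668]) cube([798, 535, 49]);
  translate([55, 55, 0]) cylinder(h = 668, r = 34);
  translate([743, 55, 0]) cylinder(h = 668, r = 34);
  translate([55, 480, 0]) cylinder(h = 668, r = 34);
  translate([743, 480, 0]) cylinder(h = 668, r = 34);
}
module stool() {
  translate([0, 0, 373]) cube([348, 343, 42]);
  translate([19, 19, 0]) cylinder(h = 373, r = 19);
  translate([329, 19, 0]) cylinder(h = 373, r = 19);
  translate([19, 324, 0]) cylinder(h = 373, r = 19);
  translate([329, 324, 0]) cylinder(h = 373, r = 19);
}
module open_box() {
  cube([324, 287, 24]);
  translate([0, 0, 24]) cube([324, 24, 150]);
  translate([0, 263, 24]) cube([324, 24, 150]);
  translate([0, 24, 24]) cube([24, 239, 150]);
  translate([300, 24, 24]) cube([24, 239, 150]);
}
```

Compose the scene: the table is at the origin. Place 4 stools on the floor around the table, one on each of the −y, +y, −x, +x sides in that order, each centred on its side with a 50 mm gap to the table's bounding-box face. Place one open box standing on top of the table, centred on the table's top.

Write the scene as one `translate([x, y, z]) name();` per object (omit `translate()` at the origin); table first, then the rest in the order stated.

table();
translate([225, -393, 0]) stool();
translate([225, 585, 0]) stool();
translate([-398, 96, 0]) stool();
translate([848, 96, 0]) stool();
translate([237, 124, 717]) open_box();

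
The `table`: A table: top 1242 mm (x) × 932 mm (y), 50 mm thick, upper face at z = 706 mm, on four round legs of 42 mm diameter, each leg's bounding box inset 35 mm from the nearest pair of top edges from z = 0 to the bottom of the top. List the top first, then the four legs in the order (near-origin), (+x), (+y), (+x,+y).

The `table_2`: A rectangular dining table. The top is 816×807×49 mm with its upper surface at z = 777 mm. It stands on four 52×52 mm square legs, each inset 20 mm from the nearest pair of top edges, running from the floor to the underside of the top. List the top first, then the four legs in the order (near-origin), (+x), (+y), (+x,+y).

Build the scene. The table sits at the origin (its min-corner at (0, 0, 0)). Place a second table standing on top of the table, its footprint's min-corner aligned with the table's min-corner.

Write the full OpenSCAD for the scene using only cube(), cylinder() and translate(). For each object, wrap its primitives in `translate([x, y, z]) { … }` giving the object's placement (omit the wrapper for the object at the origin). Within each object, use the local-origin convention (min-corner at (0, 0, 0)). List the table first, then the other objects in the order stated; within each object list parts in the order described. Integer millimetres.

translate([0, 0, 656]) cube([1242, 932, 50]);
translate([56, 56, 0]) cylinder(h = 656, r = 21);
translate([1186, 56, 0]) cylinder(h = 656, r = 21);
translate([56, 876, 0]) cylinder(h = 656, r = 21);
translate([1186, 876, 0]) cylinder(h = 656, r = 21);
translate([0, 0, 706]) {
  translate([0, 0, 728]) cube([816, 807, 49]);
  translate([20, 20, 0]) cube([52, 52, 728]);
  translate([744, 20, 0]) cube([52, 52, 728]);
  translate([20, 735, 0]) cube([52, 52, 728]);
  translate([744, 735, 0]) cube([52, 52, 728]);
}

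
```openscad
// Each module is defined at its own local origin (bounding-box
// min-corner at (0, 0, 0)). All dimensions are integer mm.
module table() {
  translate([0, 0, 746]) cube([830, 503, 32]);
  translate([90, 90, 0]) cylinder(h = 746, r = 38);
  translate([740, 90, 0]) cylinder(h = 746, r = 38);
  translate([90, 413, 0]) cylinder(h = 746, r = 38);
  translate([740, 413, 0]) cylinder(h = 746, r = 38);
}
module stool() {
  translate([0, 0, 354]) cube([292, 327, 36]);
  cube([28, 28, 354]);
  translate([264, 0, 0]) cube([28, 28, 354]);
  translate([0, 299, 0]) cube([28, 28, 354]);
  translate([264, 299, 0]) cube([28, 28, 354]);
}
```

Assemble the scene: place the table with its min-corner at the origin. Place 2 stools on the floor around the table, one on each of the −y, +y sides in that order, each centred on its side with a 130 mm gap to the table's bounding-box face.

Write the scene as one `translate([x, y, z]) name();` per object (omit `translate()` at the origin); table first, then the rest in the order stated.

table();
translate([269, -457, 0]) stool();
translate([269, 633, 0]) stool();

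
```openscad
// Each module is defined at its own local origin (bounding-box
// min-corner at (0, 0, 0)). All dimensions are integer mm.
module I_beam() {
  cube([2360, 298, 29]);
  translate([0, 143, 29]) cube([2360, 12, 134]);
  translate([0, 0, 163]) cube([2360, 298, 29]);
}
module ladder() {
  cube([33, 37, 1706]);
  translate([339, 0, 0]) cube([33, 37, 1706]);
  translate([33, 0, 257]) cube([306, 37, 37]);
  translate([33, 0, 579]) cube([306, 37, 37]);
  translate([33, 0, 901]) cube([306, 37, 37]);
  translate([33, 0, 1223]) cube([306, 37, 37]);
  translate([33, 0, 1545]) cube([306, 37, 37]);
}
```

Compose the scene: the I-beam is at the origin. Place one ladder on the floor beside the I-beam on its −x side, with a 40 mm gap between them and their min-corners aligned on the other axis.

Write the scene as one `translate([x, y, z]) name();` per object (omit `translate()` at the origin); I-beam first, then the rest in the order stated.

I_beam();
translate([-412, 0, 0]) ladder();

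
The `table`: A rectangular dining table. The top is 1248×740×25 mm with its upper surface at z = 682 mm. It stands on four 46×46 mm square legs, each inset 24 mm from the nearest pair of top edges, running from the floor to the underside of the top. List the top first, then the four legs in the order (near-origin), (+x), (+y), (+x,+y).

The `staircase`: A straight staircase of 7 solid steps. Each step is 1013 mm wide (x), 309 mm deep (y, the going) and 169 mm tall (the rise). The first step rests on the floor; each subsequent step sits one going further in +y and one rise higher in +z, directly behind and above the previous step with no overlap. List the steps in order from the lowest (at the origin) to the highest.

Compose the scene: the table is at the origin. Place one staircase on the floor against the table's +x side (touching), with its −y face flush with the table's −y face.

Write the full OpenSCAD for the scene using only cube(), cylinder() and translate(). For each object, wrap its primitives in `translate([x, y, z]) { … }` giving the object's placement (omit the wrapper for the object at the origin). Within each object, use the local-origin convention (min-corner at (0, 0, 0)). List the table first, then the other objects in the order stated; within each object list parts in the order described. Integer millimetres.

translate([0, 0, 657]) cube([1248, 740, 25]);
translate([24, 24, 0]) cube([46, 46, 657]);
translate([1178, 24, 0]) cube([46, 46, 657]);
translate([24, 670, 0]) cube([46, 46, 657]);
translate([1178, 670, 0]) cube([46, 46, 657]);
translate([1248, 0, 0]) {
  cube([1013, 309, 169]);
  translate([0, 309, 169]) cube([1013, 309, 169]);
  translate([0, 618, 338]) cube([1013, 309, 169]);
  translate([0, 927, 507]) cube([1013, 309, 169]);
  translate([0, 1236, 676]) cube([1013, 309, 169]);
  translate([0, 1545, 845]) cube([1013, 309, 169]);
  translate([0, 1854, 1014]) cube([1013, 309, 169]);
}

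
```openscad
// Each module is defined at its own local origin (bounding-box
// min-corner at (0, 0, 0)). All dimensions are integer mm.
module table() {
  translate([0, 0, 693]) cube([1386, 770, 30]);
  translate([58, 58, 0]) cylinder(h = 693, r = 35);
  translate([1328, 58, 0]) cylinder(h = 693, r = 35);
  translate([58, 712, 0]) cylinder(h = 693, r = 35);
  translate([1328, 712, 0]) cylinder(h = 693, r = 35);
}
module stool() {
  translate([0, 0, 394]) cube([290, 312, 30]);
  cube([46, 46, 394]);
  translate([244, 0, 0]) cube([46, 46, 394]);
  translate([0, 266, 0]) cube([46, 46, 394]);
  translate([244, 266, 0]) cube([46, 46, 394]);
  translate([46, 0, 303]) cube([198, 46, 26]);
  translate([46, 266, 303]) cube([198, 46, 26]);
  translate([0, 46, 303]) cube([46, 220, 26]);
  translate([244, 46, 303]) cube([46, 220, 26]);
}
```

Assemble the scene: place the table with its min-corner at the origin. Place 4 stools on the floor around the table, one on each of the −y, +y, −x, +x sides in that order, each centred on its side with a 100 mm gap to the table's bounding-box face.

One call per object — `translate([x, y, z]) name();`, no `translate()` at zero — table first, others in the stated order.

table();
translate([548, -412, 0]) stool();
translate([548, 870, 0]) stool();
translate([-390, 229, 0]) stool();
translate([1486, 229, 0]) stool();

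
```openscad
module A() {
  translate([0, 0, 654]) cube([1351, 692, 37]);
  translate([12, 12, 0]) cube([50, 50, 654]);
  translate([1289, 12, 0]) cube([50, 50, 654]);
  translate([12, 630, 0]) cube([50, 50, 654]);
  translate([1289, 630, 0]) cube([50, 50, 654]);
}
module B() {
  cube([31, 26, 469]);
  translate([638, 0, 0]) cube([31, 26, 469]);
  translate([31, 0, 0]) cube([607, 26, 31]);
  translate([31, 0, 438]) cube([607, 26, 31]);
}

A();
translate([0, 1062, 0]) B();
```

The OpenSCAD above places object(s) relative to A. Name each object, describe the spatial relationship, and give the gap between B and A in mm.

The picture frame's nearest face is 370 mm from the table's +y face.

A is a table. B is a picture frame. The picture frame is on the floor beside the table on its +y side. The gap between the picture frame and the table is 370 mm.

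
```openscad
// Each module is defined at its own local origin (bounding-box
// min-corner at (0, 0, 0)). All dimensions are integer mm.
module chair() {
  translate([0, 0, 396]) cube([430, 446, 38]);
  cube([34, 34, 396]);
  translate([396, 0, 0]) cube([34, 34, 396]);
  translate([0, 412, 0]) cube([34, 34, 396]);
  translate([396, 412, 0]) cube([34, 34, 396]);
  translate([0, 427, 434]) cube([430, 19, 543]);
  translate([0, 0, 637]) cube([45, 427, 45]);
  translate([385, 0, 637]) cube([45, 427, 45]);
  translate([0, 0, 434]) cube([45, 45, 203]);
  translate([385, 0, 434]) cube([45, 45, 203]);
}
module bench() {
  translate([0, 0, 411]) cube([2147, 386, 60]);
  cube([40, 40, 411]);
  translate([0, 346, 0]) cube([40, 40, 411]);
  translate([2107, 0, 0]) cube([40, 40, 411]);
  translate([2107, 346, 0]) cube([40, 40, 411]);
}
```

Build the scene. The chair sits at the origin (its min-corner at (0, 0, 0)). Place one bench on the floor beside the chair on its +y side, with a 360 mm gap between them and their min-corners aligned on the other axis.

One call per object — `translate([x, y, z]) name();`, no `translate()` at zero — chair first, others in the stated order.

chair();
translate([0, 806, 0]) bench();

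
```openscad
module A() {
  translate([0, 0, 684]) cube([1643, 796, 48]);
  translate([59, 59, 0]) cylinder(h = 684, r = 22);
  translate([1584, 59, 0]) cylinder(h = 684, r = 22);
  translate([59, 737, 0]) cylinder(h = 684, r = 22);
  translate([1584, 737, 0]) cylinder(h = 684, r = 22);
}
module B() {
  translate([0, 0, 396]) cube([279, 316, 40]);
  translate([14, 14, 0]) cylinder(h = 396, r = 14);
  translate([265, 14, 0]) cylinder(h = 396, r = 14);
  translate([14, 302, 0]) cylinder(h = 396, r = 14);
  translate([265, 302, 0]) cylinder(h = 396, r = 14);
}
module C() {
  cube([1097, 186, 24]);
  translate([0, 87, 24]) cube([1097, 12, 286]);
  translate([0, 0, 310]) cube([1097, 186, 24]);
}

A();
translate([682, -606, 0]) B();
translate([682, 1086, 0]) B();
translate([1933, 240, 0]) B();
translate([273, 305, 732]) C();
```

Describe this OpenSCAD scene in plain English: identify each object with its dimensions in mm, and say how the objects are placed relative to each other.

A is a rectangular dining table. The top is 1643×796×48 mm with its upper surface at z = 732 mm. It stands on four round legs of 44 mm diameter, each leg's bounding box inset 37 mm from the nearest pair of top edges, running from the floor to the underside of the top.

B is a simple wooden stool: a rectangular seat 279 mm (x) by 316 mm (y), 40 mm thick, top face at z = 436 mm, on four round legs, each 28 mm in diameter. The legs rest on z = 0, each leg's axis is inset half a diameter from the nearest pair of seat edges (so the leg's bounding box is flush with the corner).

C is an I-beam lying along x, 1097 mm long. Overall section height 334 mm. Two flanges 186 mm wide (y) and 24 mm thick, one on the floor and one at the top; a web 12 mm thick runs between them, centred on the flange width.

Three stools sit around the table at the −y, +y, +x sides. The I-beam is on top of the table, centred.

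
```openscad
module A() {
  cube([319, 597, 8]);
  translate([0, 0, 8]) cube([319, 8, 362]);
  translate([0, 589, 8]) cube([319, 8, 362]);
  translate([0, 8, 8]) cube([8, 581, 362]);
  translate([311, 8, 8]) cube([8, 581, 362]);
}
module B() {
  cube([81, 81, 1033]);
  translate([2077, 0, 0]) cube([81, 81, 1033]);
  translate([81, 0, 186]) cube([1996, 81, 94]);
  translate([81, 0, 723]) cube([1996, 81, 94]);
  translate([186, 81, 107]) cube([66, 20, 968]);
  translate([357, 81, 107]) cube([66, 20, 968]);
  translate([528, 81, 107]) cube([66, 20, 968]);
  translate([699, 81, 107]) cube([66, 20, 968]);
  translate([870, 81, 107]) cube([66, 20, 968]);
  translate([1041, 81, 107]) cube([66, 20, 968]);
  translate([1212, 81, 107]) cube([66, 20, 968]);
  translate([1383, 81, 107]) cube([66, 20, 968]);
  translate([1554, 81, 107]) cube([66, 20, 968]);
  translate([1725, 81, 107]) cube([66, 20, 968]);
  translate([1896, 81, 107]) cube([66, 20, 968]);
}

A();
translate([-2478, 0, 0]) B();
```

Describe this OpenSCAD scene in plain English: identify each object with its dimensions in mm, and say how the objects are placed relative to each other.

A is an open-topped rectangular box: outside dimensions 319×597×370 mm, with a uniform wall and base thickness of 8 mm. The base is a full 319×597 slab on the floor; four walls sit on top of the base. The front and back walls (the −y and +y sides) span the full width; the two side walls fit between them.

B is a fence section. Two 81×81 mm posts, 1033 mm tall, stand on the floor with a clear span of 1996 mm between their inner faces. Two horizontal rails of 81×94 mm section span the gap between the posts with their undersides at z = 186 mm and z = 723 mm, flush with the posts' −y face. 11 pickets, each 66 mm wide, 20 mm thick and 968 mm tall, are fixed to the +y face of the rails with their bottoms at z = 107 mm, evenly spaced across the span with equal gaps (rounded down to the nearest mm) at the −x end and between each pair — any rounding remainder accumulates at the +x end.

The fence section is on the floor beside the open box on its −x side.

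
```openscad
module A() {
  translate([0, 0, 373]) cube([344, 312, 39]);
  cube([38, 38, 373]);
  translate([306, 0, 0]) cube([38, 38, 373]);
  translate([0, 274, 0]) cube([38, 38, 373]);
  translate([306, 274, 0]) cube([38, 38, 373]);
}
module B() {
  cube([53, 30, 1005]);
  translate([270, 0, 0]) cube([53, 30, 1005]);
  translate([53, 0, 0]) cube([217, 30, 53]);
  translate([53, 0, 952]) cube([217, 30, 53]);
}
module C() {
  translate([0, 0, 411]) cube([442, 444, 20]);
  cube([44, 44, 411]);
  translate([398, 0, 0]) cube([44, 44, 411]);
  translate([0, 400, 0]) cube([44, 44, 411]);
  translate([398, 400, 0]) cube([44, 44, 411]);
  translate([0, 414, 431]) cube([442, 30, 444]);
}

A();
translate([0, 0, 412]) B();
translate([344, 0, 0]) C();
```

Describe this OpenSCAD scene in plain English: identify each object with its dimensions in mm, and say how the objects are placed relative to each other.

A is a four-legged stool. The seat is a 344×312×39 mm slab whose top surface is at z = 412 mm; four square legs, each 38×38 mm in cross-section, run from the floor (z = 0) to the underside of the seat, each flush with a corner of the seat.

B is a rectangular picture frame lying in the x–z plane (depth along y). The opening is 217 mm wide (x) by 899 mm tall (z), surrounded by a border 53 mm wide on all four sides. The frame is 30 mm deep and is made of two full-height vertical stiles with two horizontal rails fitted between them.

C is a chair. The seat is a 442×444×20 mm slab with its top at z = 431 mm, on four 44×44 mm corner legs (flush with the seat edges, standing on z = 0). A flat backrest 30 mm thick, 444 mm tall, spans the full seat width and rises from the seat top along its +y edge, rear face flush with the rear of the seat.

The picture frame is on top of the stool. The chair is against the stool's +x side, with their −y faces flush.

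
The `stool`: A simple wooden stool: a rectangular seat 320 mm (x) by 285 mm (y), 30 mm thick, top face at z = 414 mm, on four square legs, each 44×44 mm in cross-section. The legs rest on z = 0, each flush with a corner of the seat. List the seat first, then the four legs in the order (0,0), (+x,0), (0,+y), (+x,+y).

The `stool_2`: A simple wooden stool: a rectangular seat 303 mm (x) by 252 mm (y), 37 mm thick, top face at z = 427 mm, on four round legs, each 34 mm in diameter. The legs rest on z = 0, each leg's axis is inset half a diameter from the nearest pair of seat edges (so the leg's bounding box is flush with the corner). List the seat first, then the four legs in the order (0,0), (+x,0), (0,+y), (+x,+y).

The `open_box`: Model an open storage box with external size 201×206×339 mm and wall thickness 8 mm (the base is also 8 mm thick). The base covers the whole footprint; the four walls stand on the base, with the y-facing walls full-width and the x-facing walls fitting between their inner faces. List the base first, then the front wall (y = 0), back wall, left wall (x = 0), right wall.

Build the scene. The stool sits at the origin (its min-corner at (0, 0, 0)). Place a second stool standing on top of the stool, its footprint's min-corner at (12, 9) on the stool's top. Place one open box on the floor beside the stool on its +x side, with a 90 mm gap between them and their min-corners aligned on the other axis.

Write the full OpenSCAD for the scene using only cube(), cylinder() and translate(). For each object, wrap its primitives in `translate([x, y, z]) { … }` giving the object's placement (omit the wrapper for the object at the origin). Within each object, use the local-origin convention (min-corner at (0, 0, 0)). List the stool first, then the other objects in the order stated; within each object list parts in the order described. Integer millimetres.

translate([0, 0, 384]) cube([320, 285, 30]);
cube([44, 44, 384]);
translate([276, 0, 0]) cube([44, 44, 384]);
translate([0, 241, 0]) cube([44, 44, 384]);
translate([276, 241, 0]) cube([44, 44, 384]);
translate([12, 9, 414]) {
  translate([0, 0, 390]) cube([303, 252, 37]);
  translate([17, 17, 0]) cylinder(h = 390, r = 17);
  translate([286, 17, 0]) cylinder(h = 390, r = 17);
  translate([17, 235, 0]) cylinder(h = 390, r = 17);
  translate([286, 235, 0]) cylinder(h = 390, r = 17);
}
translate([410, 0, 0]) {
  cube([201, 206, 8]);
  translate([0, 0, 8]) cube([201, 8, 331]);
  translate([0, 198, 8]) cube([201, 8, 331]);
  translate([0, 8, 8]) cube([8, 190, 331]);
  translate([193, 8, 8]) cube([8, 190, 331]);
}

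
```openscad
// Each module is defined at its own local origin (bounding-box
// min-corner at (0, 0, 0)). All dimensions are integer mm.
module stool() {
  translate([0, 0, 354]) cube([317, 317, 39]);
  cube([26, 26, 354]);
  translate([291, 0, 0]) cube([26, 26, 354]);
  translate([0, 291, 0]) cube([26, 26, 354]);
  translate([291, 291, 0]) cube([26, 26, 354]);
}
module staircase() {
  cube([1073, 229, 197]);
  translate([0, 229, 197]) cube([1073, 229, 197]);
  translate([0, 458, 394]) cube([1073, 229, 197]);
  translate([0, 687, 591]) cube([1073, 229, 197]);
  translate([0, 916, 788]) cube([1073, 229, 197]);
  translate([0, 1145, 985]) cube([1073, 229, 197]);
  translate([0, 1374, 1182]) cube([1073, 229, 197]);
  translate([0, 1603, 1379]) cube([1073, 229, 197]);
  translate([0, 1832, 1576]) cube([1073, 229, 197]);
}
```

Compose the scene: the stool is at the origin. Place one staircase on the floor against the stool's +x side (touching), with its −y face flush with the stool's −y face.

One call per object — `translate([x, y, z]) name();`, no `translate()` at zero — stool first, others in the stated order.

stool();
translate([317, 0, 0]) staircase();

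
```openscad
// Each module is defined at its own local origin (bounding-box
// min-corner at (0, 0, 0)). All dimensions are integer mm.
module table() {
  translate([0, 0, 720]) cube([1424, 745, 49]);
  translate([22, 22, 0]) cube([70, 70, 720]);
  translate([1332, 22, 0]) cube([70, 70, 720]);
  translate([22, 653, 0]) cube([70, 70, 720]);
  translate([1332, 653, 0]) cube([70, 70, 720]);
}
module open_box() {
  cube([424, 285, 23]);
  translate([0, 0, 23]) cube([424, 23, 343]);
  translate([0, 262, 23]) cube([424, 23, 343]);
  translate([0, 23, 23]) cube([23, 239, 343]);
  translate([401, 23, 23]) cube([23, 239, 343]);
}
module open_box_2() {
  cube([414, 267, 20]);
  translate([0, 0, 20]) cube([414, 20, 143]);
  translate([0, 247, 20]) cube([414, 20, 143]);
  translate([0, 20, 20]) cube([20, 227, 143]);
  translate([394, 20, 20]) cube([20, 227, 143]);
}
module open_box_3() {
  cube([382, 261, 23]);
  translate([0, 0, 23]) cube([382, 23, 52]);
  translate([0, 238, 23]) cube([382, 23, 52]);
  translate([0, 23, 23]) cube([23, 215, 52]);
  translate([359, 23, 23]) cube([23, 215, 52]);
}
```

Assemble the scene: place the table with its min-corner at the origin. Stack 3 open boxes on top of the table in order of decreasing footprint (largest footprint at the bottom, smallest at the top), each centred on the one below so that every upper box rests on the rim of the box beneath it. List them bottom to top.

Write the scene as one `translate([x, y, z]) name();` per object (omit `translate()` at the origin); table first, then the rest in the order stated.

table();
translate([500, 230, 769]) open_box();
translate([505, 239, 1135]) open_box_2();
translate([521, 242, 1298]) open_box_3();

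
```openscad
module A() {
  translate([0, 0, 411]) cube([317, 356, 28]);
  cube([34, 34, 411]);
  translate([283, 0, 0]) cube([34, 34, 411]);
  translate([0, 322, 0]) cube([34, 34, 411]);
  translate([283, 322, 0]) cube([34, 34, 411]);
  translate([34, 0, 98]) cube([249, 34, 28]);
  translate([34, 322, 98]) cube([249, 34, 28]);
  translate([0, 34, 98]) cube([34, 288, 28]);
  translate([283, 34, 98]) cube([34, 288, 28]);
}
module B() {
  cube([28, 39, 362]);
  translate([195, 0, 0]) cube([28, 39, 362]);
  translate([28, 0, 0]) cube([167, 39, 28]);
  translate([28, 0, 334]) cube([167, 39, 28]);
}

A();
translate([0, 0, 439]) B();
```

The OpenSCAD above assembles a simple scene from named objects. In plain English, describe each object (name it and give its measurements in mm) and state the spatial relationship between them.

A is a simple wooden stool: a rectangular seat 317 mm (x) by 356 mm (y), 28 mm thick, top face at z = 439 mm, on four square legs, each 34×34 mm in cross-section. The legs rest on z = 0, each flush with a corner of the seat. Four stretchers, 34 mm wide and 28 mm tall, connect adjacent legs with their undersides at z = 98 mm, each running between the inner faces of the legs it joins and aligned with the legs' outer faces on the other axis.

B is a picture frame with a 167×306 mm rectangular opening (x by z) and a uniform 28 mm border on every side. Frame depth is 39 mm along y. It is built from two vertical stiles running the full outside height and two horizontal rails spanning the gap between the stiles.

The picture frame is on top of the stool.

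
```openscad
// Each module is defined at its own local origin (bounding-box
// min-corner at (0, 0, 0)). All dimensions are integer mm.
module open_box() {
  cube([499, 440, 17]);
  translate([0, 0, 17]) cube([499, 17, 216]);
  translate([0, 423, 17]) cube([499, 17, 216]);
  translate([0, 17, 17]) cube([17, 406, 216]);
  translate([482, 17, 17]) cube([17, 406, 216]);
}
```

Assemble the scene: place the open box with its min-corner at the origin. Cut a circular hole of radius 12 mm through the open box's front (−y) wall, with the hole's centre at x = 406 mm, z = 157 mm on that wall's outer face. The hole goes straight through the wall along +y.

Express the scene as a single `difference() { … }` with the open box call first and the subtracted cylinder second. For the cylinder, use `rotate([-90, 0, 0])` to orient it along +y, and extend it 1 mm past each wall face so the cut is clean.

difference() {
  open_box();
  translate([406, -1, 157]) rotate([-90, 0, 0]) cylinder(h = 19, r = 12);
}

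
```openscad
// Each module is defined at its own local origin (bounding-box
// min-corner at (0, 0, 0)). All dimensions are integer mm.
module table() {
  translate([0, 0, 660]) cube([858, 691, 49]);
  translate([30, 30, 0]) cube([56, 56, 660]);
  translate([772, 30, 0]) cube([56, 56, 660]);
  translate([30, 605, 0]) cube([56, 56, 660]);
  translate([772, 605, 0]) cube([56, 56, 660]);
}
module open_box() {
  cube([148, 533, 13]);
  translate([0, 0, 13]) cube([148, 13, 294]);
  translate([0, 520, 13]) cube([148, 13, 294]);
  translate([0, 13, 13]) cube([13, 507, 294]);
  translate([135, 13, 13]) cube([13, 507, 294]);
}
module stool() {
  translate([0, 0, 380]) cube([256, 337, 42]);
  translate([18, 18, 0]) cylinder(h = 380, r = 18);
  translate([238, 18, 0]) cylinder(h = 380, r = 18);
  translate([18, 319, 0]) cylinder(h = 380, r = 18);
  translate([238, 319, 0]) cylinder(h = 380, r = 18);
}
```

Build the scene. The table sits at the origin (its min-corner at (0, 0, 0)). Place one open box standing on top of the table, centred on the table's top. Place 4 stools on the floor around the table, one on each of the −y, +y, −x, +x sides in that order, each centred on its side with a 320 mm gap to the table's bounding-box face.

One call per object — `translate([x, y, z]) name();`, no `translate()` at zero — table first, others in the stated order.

table();
translate([355, 79, 709]) open_box();
translate([301, -657, 0]) stool();
translate([301, 1011, 0]) stool();
translate([-576, 177, 0]) stool();
translate([1178, 177, 0]) stool();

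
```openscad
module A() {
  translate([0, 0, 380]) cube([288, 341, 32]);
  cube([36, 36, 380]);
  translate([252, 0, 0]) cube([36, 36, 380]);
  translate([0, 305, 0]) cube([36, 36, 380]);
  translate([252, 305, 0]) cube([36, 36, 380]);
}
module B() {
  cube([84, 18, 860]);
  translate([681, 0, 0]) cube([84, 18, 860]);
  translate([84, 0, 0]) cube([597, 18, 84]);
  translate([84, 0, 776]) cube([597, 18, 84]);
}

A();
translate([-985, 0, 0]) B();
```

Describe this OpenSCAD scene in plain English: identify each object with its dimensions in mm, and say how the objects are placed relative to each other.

A is a four-legged stool. The seat is a 288×341×32 mm slab whose top surface is at z = 412 mm; four square legs, each 36×36 mm in cross-section, run from the floor (z = 0) to the underside of the seat, each flush with a corner of the seat.

B is a rectangular picture frame lying in the x–z plane (depth along y). The opening is 597 mm wide (x) by 692 mm tall (z), surrounded by a border 84 mm wide on all four sides. The frame is 18 mm deep and is made of two full-height vertical stiles with two horizontal rails fitted between them.

The picture frame is on the floor beside the stool on its −x side.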